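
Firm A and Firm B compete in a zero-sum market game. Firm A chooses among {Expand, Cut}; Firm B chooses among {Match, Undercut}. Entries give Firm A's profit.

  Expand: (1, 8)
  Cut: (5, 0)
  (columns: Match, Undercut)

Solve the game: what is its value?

10/3

Row minima: Expand → 1, Cut → 0; maximin = 1.
Column maxima: Match → 5, Undercut → 8; minimax = 5.
1 ≠ 5, so there is no saddle point; optimal play is mixed.
Let Firm A play Expand with probability p. Expected payoff against Match: 1p + 5(1−p) = −4p + 5; against Undercut: 8p + 0(1−p) = 8p.
Setting these equal: −4p + 5 = 8p ⇒ −12p = -5 ⇒ p = 5/12, and the value is (-4)·(5/12) + 5 = 10/3.
For Firm B: with q = P(Match), equating Expand's and Cut's payoffs gives −7q + 8 = 5q ⇒ q = 2/3.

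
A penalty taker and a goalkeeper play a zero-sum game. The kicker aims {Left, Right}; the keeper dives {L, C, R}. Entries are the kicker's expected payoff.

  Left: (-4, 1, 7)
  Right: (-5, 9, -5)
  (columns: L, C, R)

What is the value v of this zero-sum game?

-4

Row minima: Left → -4, Right → -5; maximin = -4.
Column maxima: L → -4, C → 9, R → 7; minimax = -4.
Since maximin = minimax = -4, there is a saddle point and the value is -4.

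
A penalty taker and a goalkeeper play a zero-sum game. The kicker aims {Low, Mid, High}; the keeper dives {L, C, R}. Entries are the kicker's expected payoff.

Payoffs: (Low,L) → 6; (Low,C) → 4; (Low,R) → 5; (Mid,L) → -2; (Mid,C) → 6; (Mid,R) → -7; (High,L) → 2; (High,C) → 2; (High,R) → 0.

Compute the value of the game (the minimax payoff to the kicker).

Row minima: Low → 4, Mid → -7, High → 0; maximin = 4.
Column maxima: L → 6, C → 6, R → 5; minimax = 5.
4 ≠ 5, so there is no saddle point; optimal play is mixed.
High is strictly dominated by Low, so the kicker never plays it.
L is strictly dominated by R (it gives the kicker strictly more in every row), so the keeper never plays it.
On the remaining 2×2 (Low, Mid vs C, R):
Let the kicker play Low with probability p. Expected payoff against C: 4p + 6(1−p) = −2p + 6; against R: 5p + (-7)(1−p) = 12p − 7.
Setting these equal: −2p + 6 = 12p − 7 ⇒ −14p = -13 ⇒ p = 13/14, and the value is (-2)·(13/14) + 6 = 29/7.
For the keeper: with q = P(C), equating Low's and Mid's payoffs gives −q + 5 = 13q − 7 ⇒ q = 6/7.

29/7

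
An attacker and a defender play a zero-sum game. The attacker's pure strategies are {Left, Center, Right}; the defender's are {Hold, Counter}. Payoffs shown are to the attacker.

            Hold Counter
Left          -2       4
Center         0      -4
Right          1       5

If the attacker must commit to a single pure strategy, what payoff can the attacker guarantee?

1

Row minima: Left → -2, Center → -4, Right → 1.
The best of these is 1.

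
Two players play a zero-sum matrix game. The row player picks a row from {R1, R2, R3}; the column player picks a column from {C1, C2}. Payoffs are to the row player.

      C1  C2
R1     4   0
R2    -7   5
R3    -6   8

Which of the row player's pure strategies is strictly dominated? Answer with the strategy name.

R3 gives a strictly higher payoff than R2 against every column: -6 > -7, 8 > 5.
So R2 is strictly dominated and the row player never plays it.

R2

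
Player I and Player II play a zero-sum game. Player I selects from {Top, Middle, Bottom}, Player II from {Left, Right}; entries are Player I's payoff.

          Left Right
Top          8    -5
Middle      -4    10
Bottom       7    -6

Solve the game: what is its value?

Row minima: Top → -5, Middle → -4, Bottom → -6; maximin = -4.
Column maxima: Left → 8, Right → 10; minimax = 8.
-4 ≠ 8, so there is no saddle point; optimal play is mixed.
Bottom is strictly dominated by Top, so Player I never plays it.
On the remaining 2×2 (Top, Middle vs Left, Right):
Let Player I play Top with probability p. Expected payoff against Left: 8p + (-4)(1−p) = 12p − 4; against Right: (-5)p + 10(1−p) = −15p + 10.
Setting these equal: 12p − 4 = −15p + 10 ⇒ 27p = 14 ⇒ p = 14/27, and the value is (12)·(14/27) − 4 = 20/9.
For Player II: with q = P(Left), equating Top's and Middle's payoffs gives 13q − 5 = −14q + 10 ⇒ q = 5/9.

20/9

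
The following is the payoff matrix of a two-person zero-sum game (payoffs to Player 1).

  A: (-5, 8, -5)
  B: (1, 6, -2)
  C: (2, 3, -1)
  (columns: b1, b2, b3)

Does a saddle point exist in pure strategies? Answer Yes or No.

Yes

Row minima: A → -5, B → -2, C → -1; maximin = -1.
Column maxima: b1 → 2, b2 → 8, b3 → -1; minimax = -1.
maximin = minimax = -1, so a saddle point exists.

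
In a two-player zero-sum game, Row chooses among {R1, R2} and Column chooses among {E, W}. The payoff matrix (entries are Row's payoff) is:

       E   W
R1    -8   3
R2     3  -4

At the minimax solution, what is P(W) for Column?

11/18

Row minima: R1 → -8, R2 → -4; maximin = -4.
Column maxima: E → 3, W → 3; minimax = 3.
-4 ≠ 3, so there is no saddle point; optimal play is mixed.
Let Row play R1 with probability p. Expected payoff against E: (-8)p + 3(1−p) = −11p + 3; against W: 3p + (-4)(1−p) = 7p − 4.
Setting these equal: −11p + 3 = 7p − 4 ⇒ −18p = -7 ⇒ p = 7/18, and the value is (-11)·(7/18) + 3 = -23/18.
For Column: with q = P(E), equating R1's and R2's payoffs gives −11q + 3 = 7q − 4 ⇒ q = 7/18.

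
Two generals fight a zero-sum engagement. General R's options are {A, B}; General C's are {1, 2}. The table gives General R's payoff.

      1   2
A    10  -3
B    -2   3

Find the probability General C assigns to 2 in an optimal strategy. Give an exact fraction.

Row minima: A → -3, B → -2; maximin = -2.
Column maxima: 1 → 10, 2 → 3; minimax = 3.
-2 ≠ 3, so there is no saddle point; optimal play is mixed.
Let General R play A with probability p. Expected payoff against 1: 10p + (-2)(1−p) = 12p − 2; against 2: (-3)p + 3(1−p) = −6p + 3.
Setting these equal: 12p − 2 = −6p + 3 ⇒ 18p = 5 ⇒ p = 5/18, and the value is (12)·(5/18) − 2 = 4/3.
For General C: with q = P(1), equating A's and B's payoffs gives 13q − 3 = −5q + 3 ⇒ q = 1/3.

2/3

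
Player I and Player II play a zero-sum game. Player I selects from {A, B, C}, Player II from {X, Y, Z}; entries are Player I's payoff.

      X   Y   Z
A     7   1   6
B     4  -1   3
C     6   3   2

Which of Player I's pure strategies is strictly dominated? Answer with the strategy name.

A gives a strictly higher payoff than B against every column: 7 > 4, 1 > -1, 6 > 3.
So B is strictly dominated and Player I never plays it.

B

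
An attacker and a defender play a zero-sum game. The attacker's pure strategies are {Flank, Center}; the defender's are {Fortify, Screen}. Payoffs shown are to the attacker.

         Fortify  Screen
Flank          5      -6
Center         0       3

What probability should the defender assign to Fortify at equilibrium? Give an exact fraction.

Row minima: Flank → -6, Center → 0; maximin = 0.
Column maxima: Fortify → 5, Screen → 3; minimax = 3.
0 ≠ 3, so there is no saddle point; optimal play is mixed.
Let the attacker play Flank with probability p. Expected payoff against Fortify: 5p + 0(1−p) = 5p; against Screen: (-6)p + 3(1−p) = −9p + 3.
Setting these equal: 5p = −9p + 3 ⇒ 14p = 3 ⇒ p = 3/14, and the value is (5)·(3/14) = 15/14.
For the defender: with q = P(Fortify), equating Flank's and Center's payoffs gives 11q − 6 = −3q + 3 ⇒ q = 9/14.

9/14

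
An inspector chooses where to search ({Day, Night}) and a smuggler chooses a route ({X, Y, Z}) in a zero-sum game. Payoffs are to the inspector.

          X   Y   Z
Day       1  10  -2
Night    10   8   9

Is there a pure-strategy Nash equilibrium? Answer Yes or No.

No

Row minima: Day → -2, Night → 8; maximin = 8.
Column maxima: X → 10, Y → 10, Z → 9; minimax = 9.
8 ≠ 9, so no pure-strategy equilibrium exists.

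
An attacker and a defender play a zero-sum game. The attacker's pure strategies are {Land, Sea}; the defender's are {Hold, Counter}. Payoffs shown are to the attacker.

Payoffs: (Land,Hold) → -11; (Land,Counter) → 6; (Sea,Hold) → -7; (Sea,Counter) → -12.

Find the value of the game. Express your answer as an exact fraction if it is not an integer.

-87/11

Row minima: Land → -11, Sea → -12; maximin = -11.
Column maxima: Hold → -7, Counter → 6; minimax = -7.
-11 ≠ -7, so there is no saddle point; optimal play is mixed.
Let the attacker play Land with probability p. Expected payoff against Hold: (-11)p + (-7)(1−p) = −4p − 7; against Counter: 6p + (-12)(1−p) = 18p − 12.
Setting these equal: −4p − 7 = 18p − 12 ⇒ −22p = -5 ⇒ p = 5/22, and the value is (-4)·(5/22) − 7 = -87/11.
For the defender: with q = P(Hold), equating Land's and Sea's payoffs gives −17q + 6 = 5q − 12 ⇒ q = 9/11.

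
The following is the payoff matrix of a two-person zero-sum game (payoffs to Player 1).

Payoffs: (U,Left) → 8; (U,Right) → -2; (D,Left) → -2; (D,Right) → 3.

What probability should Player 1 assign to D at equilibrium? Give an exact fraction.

2/3

Row minima: U → -2, D → -2; maximin = -2.
Column maxima: Left → 8, Right → 3; minimax = 3.
-2 ≠ 3, so there is no saddle point; optimal play is mixed.
Let Player 1 play U with probability p. Expected payoff against Left: 8p + (-2)(1−p) = 10p − 2; against Right: (-2)p + 3(1−p) = −5p + 3.
Setting these equal: 10p − 2 = −5p + 3 ⇒ 15p = 5 ⇒ p = 1/3, and the value is (10)·(1/3) − 2 = 4/3.
For Player 2: with q = P(Left), equating U's and D's payoffs gives 10q − 2 = −5q + 3 ⇒ q = 1/3.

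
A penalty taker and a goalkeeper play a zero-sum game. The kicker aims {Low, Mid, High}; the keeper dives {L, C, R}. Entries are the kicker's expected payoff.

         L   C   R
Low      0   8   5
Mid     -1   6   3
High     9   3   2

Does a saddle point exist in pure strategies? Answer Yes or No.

No

Row minima: Low → 0, Mid → -1, High → 2; maximin = 2.
Column maxima: L → 9, C → 8, R → 5; minimax = 5.
2 ≠ 5, so no pure-strategy equilibrium exists.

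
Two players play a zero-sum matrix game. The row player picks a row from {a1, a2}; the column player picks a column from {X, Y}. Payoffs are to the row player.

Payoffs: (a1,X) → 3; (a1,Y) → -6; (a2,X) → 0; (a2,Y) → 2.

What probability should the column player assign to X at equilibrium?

8/11

Row minima: a1 → -6, a2 → 0; maximin = 0.
Column maxima: X → 3, Y → 2; minimax = 2.
0 ≠ 2, so there is no saddle point; optimal play is mixed.
Let the row player play a1 with probability p. Expected payoff against X: 3p + 0(1−p) = 3p; against Y: (-6)p + 2(1−p) = −8p + 2.
Setting these equal: 3p = −8p + 2 ⇒ 11p = 2 ⇒ p = 2/11, and the value is (3)·(2/11) = 6/11.
For the column player: with q = P(X), equating a1's and a2's payoffs gives 9q − 6 = −2q + 2 ⇒ q = 8/11.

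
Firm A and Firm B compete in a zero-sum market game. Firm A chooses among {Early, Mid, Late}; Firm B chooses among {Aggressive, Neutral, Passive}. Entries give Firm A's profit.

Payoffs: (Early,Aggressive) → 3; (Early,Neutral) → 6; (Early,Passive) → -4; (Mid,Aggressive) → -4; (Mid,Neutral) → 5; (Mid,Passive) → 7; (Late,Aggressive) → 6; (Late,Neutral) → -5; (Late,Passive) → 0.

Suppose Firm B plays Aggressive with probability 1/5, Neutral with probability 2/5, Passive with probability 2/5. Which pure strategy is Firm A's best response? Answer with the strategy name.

Mid

Expected payoff of Early: (1/5)·3 + (2/5)·6 + (2/5)·(-4) = 7/5.
Expected payoff of Mid: (1/5)·(-4) + (2/5)·5 + (2/5)·7 = 4.
Expected payoff of Late: (1/5)·6 + (2/5)·(-5) + (2/5)·0 = -4/5.
The largest is 4, so Firm A's best response is Mid.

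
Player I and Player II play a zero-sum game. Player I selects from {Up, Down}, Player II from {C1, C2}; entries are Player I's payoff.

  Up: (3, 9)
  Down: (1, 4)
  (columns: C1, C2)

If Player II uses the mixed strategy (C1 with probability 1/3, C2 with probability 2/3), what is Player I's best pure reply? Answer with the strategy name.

Up

Expected payoff of Up: (1/3)·3 + (2/3)·9 = 7.
Expected payoff of Down: (1/3)·1 + (2/3)·4 = 3.
The largest is 7, so Player I's best response is Up.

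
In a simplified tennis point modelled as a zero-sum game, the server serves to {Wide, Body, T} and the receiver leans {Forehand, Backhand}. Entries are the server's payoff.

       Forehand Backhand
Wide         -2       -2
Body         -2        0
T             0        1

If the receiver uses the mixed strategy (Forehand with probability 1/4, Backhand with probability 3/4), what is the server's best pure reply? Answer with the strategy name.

Expected payoff of Wide: (1/4)·(-2) + (3/4)·(-2) = -2.
Expected payoff of Body: (1/4)·(-2) + (3/4)·0 = -1/2.
Expected payoff of T: (1/4)·0 + (3/4)·1 = 3/4.
The largest is 3/4, so the server's best response is T.

T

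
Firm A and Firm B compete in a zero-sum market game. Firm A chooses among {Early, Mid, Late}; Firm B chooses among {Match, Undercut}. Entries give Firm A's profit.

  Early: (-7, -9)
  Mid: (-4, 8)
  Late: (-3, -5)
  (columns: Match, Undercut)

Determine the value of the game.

-22/7

Row minima: Early → -9, Mid → -4, Late → -5; maximin = -4.
Column maxima: Match → -3, Undercut → 8; minimax = -3.
-4 ≠ -3, so there is no saddle point; optimal play is mixed.
Early is strictly dominated by Mid, so Firm A never plays it.
On the remaining 2×2 (Mid, Late vs Match, Undercut):
Let Firm A play Mid with probability p. Expected payoff against Match: (-4)p + (-3)(1−p) = −p − 3; against Undercut: 8p + (-5)(1−p) = 13p − 5.
Setting these equal: −p − 3 = 13p − 5 ⇒ −14p = -2 ⇒ p = 1/7, and the value is (-1)·(1/7) − 3 = -22/7.
For Firm B: with q = P(Match), equating Mid's and Late's payoffs gives −12q + 8 = 2q − 5 ⇒ q = 13/14.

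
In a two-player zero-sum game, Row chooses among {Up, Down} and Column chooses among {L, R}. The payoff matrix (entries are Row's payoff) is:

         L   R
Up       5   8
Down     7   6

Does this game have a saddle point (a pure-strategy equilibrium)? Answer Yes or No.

No

Row minima: Up → 5, Down → 6; maximin = 6.
Column maxima: L → 7, R → 8; minimax = 7.
6 ≠ 7, so no pure-strategy equilibrium exists.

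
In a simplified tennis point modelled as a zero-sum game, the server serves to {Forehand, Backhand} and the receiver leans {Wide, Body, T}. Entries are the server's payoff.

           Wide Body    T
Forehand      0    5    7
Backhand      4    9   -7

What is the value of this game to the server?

Row minima: Forehand → 0, Backhand → -7; maximin = 0.
Column maxima: Wide → 4, Body → 9, T → 7; minimax = 4.
0 ≠ 4, so there is no saddle point; optimal play is mixed.
Body is strictly dominated by Wide (it gives the server strictly more in every row), so the receiver never plays it.
On the remaining 2×2 (Forehand, Backhand vs Wide, T):
Let the server play Forehand with probability p. Expected payoff against Wide: 0p + 4(1−p) = −4p + 4; against T: 7p + (-7)(1−p) = 14p − 7.
Setting these equal: −4p + 4 = 14p − 7 ⇒ −18p = -11 ⇒ p = 11/18, and the value is (-4)·(11/18) + 4 = 14/9.
For the receiver: with q = P(Wide), equating Forehand's and Backhand's payoffs gives −7q + 7 = 11q − 7 ⇒ q = 7/9.

14/9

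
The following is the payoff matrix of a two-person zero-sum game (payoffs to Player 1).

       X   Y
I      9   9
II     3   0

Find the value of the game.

Row minima: I → 9, II → 0; maximin = 9.
Column maxima: X → 9, Y → 9; minimax = 9.
Since maximin = minimax = 9, there is a saddle point and the value is 9.

9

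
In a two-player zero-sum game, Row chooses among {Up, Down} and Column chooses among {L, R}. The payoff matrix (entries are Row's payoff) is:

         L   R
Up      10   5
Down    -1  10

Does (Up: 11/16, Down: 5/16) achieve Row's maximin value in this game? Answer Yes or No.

Yes

Against L this mix gives (11/16)·10 + (5/16)·(-1) = 105/16.
Against R this mix gives (11/16)·5 + (5/16)·10 = 105/16.
All of Column's active replies (L, R) yield 105/16, and no column does worse for Row. The mix makes Column indifferent and guarantees 105/16, so it is optimal.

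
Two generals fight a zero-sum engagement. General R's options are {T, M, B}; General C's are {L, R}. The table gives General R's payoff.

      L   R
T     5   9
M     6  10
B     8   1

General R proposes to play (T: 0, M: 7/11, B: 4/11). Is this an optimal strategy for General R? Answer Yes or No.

Against L this mix gives (7/11)·6 + (4/11)·8 = 74/11.
Against R this mix gives (7/11)·10 + (4/11)·1 = 74/11.
All of General C's active replies (L, R) yield 74/11, and no column does worse for General R. The mix makes General C indifferent and guarantees 74/11, so it is optimal.

Yes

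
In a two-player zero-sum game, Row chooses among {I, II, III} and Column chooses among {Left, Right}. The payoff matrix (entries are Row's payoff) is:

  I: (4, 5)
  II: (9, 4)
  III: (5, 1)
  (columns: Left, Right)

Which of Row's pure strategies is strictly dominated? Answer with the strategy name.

II gives a strictly higher payoff than III against every column: 9 > 5, 4 > 1.
So III is strictly dominated and Row never plays it.

III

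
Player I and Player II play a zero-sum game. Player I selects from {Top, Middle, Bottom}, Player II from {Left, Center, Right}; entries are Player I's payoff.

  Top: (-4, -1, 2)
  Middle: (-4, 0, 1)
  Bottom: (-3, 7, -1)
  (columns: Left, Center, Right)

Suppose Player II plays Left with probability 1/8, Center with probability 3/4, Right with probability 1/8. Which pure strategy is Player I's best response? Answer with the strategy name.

Expected payoff of Top: (1/8)·(-4) + (3/4)·(-1) + (1/8)·2 = -1.
Expected payoff of Middle: (1/8)·(-4) + (3/4)·0 + (1/8)·1 = -3/8.
Expected payoff of Bottom: (1/8)·(-3) + (3/4)·7 + (1/8)·(-1) = 19/4.
The largest is 19/4, so Player I's best response is Bottom.

Bottom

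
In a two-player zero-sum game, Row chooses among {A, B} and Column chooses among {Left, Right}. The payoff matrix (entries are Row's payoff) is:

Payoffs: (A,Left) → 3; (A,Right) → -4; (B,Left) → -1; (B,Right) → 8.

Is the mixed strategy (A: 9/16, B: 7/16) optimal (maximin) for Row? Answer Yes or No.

Against Left this mix gives (9/16)·3 + (7/16)·(-1) = 5/4.
Against Right this mix gives (9/16)·(-4) + (7/16)·8 = 5/4.
All of Column's active replies (Left, Right) yield 5/4, and no column does worse for Row. The mix makes Column indifferent and guarantees 5/4, so it is optimal.

Yes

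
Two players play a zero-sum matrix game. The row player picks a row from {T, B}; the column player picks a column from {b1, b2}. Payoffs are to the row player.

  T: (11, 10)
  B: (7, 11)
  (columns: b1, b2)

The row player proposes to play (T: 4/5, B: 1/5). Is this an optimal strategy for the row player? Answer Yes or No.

Yes

Against b1 this mix gives (4/5)·11 + (1/5)·7 = 51/5.
Against b2 this mix gives (4/5)·10 + (1/5)·11 = 51/5.
All of the column player's active replies (b1, b2) yield 51/5, and no column does worse for the row player. The mix makes the column player indifferent and guarantees 51/5, so it is optimal.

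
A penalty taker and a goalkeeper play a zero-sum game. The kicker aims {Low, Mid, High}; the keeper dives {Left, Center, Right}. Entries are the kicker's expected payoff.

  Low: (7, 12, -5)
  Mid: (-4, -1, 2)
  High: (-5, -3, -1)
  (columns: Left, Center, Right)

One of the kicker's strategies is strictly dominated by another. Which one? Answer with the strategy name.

Mid gives a strictly higher payoff than High against every column: -4 > -5, -1 > -3, 2 > -1.
So High is strictly dominated and the kicker never plays it.

High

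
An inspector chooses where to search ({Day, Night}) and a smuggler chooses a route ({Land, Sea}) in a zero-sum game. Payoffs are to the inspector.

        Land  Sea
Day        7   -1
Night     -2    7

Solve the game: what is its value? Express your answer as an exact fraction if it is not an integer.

Row minima: Day → -1, Night → -2; maximin = -1.
Column maxima: Land → 7, Sea → 7; minimax = 7.
-1 ≠ 7, so there is no saddle point; optimal play is mixed.
Let the inspector play Day with probability p. Expected payoff against Land: 7p + (-2)(1−p) = 9p − 2; against Sea: (-1)p + 7(1−p) = −8p + 7.
Setting these equal: 9p − 2 = −8p + 7 ⇒ 17p = 9 ⇒ p = 9/17, and the value is (9)·(9/17) − 2 = 47/17.
For the smuggler: with q = P(Land), equating Day's and Night's payoffs gives 8q − 1 = −9q + 7 ⇒ q = 8/17.

47/17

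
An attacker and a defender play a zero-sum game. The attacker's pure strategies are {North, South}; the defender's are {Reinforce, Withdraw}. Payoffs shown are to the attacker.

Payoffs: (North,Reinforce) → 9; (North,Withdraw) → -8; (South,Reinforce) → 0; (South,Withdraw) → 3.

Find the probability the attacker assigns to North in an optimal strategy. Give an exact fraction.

3/20

Row minima: North → -8, South → 0; maximin = 0.
Column maxima: Reinforce → 9, Withdraw → 3; minimax = 3.
0 ≠ 3, so there is no saddle point; optimal play is mixed.
Let the attacker play North with probability p. Expected payoff against Reinforce: 9p + 0(1−p) = 9p; against Withdraw: (-8)p + 3(1−p) = −11p + 3.
Setting these equal: 9p = −11p + 3 ⇒ 20p = 3 ⇒ p = 3/20, and the value is (9)·(3/20) = 27/20.
For the defender: with q = P(Reinforce), equating North's and South's payoffs gives 17q − 8 = −3q + 3 ⇒ q = 11/20.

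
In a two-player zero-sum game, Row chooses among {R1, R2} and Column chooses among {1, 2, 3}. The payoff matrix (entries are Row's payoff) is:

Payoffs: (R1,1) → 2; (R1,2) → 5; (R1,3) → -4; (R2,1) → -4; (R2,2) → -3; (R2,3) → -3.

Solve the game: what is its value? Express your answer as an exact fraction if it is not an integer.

-22/7

Row minima: R1 → -4, R2 → -4; maximin = -4.
Column maxima: 1 → 2, 2 → 5, 3 → -3; minimax = -3.
-4 ≠ -3, so there is no saddle point; optimal play is mixed.
2 is strictly dominated by 1 (it gives Row strictly more in every row), so Column never plays it.
On the remaining 2×2 (R1, R2 vs 1, 3):
Let Row play R1 with probability p. Expected payoff against 1: 2p + (-4)(1−p) = 6p − 4; against 3: (-4)p + (-3)(1−p) = −p − 3.
Setting these equal: 6p − 4 = −p − 3 ⇒ 7p = 1 ⇒ p = 1/7, and the value is (6)·(1/7) − 4 = -22/7.
For Column: with q = P(1), equating R1's and R2's payoffs gives 6q − 4 = −q − 3 ⇒ q = 1/7.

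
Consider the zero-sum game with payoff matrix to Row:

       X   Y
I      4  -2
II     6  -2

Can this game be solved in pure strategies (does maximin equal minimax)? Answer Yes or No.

Yes

Row minima: I → -2, II → -2; maximin = -2.
Column maxima: X → 6, Y → -2; minimax = -2.
maximin = minimax = -2, so a saddle point exists.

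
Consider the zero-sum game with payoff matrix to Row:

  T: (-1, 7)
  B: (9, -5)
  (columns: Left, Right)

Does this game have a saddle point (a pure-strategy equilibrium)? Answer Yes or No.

Row minima: T → -1, B → -5; maximin = -1.
Column maxima: Left → 9, Right → 7; minimax = 7.
-1 ≠ 7, so no pure-strategy equilibrium exists.

No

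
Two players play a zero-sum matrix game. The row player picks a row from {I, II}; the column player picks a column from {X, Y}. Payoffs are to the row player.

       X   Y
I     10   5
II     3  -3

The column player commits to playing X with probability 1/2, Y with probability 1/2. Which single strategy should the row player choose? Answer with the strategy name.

I

Expected payoff of I: (1/2)·10 + (1/2)·5 = 15/2.
Expected payoff of II: (1/2)·3 + (1/2)·(-3) = 0.
The largest is 15/2, so the row player's best response is I.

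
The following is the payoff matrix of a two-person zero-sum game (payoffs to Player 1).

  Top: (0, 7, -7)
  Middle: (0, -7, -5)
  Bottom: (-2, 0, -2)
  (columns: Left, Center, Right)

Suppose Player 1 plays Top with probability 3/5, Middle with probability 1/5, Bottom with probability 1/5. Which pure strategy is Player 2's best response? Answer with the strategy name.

If Player 2 plays Left, Player 1's expected payoff is (3/5)·0 + (1/5)·0 + (1/5)·(-2) = -2/5.
If Player 2 plays Center, Player 1's expected payoff is (3/5)·7 + (1/5)·(-7) + (1/5)·0 = 14/5.
If Player 2 plays Right, Player 1's expected payoff is (3/5)·(-7) + (1/5)·(-5) + (1/5)·(-2) = -28/5.
Player 2 minimizes Player 1's payoff; the smallest is -28/5, so the best response is Right.

Right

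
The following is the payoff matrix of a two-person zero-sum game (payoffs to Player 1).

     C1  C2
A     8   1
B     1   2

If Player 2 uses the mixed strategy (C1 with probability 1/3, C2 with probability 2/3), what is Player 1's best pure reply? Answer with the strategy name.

A

Expected payoff of A: (1/3)·8 + (2/3)·1 = 10/3.
Expected payoff of B: (1/3)·1 + (2/3)·2 = 5/3.
The largest is 10/3, so Player 1's best response is A.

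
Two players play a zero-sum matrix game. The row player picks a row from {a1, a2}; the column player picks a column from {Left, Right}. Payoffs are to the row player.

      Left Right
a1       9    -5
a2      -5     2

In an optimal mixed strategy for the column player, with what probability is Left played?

1/3

Row minima: a1 → -5, a2 → -5; maximin = -5.
Column maxima: Left → 9, Right → 2; minimax = 2.
-5 ≠ 2, so there is no saddle point; optimal play is mixed.
Let the row player play a1 with probability p. Expected payoff against Left: 9p + (-5)(1−p) = 14p − 5; against Right: (-5)p + 2(1−p) = −7p + 2.
Setting these equal: 14p − 5 = −7p + 2 ⇒ 21p = 7 ⇒ p = 1/3, and the value is (14)·(1/3) − 5 = -1/3.
For the column player: with q = P(Left), equating a1's and a2's payoffs gives 14q − 5 = −7q + 2 ⇒ q = 1/3.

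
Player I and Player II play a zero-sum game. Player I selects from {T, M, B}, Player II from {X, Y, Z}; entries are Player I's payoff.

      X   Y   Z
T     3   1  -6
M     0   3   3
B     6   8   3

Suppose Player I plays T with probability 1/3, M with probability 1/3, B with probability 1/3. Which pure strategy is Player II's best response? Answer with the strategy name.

Z

If Player II plays X, Player I's expected payoff is (1/3)·3 + (1/3)·0 + (1/3)·6 = 3.
If Player II plays Y, Player I's expected payoff is (1/3)·1 + (1/3)·3 + (1/3)·8 = 4.
If Player II plays Z, Player I's expected payoff is (1/3)·(-6) + (1/3)·3 + (1/3)·3 = 0.
Player II minimizes Player I's payoff; the smallest is 0, so the best response is Z.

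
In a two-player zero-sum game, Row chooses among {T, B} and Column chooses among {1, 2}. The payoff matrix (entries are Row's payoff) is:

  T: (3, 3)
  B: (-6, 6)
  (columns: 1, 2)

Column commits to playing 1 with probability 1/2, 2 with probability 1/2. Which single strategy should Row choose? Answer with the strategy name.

T

Expected payoff of T: (1/2)·3 + (1/2)·3 = 3.
Expected payoff of B: (1/2)·(-6) + (1/2)·6 = 0.
The largest is 3, so Row's best response is T.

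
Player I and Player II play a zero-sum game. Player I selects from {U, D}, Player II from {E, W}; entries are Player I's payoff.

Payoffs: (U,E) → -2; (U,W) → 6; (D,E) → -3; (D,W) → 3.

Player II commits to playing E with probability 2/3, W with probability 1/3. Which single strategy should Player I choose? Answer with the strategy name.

U

Expected payoff of U: (2/3)·(-2) + (1/3)·6 = 2/3.
Expected payoff of D: (2/3)·(-3) + (1/3)·3 = -1.
The largest is 2/3, so Player I's best response is U.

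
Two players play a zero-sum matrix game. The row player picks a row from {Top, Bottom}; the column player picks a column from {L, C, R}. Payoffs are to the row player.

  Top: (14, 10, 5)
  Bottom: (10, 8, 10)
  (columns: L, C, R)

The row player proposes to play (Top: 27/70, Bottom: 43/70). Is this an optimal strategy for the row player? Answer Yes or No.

No

Against L this mix gives (27/70)·14 + (43/70)·10 = 404/35.
Against C this mix gives (27/70)·10 + (43/70)·8 = 307/35.
Against R this mix gives (27/70)·5 + (43/70)·10 = 113/14.
The column player will play R, holding the row player to 113/14. Shifting weight toward the row that does better against R would raise this floor (the equalizing mix achieves 60/7 against both R and C), so the proposed strategy is not optimal.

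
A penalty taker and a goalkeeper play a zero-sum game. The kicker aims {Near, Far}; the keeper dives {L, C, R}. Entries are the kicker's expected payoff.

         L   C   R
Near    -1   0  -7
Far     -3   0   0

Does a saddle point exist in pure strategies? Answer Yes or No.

Row minima: Near → -7, Far → -3; maximin = -3.
Column maxima: L → -1, C → 0, R → 0; minimax = -1.
-3 ≠ -1, so no pure-strategy equilibrium exists.

No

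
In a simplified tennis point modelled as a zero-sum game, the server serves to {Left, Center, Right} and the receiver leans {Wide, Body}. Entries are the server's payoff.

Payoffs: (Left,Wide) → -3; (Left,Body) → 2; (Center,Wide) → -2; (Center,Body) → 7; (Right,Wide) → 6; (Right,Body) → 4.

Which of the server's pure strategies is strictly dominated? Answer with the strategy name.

Center gives a strictly higher payoff than Left against every column: -2 > -3, 7 > 2.
So Left is strictly dominated and the server never plays it.

Left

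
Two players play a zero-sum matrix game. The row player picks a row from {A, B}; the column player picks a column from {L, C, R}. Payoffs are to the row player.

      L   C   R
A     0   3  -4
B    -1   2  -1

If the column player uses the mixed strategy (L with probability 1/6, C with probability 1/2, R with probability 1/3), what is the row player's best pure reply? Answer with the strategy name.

B

Expected payoff of A: (1/6)·0 + (1/2)·3 + (1/3)·(-4) = 1/6.
Expected payoff of B: (1/6)·(-1) + (1/2)·2 + (1/3)·(-1) = 1/2.
The largest is 1/2, so the row player's best response is B.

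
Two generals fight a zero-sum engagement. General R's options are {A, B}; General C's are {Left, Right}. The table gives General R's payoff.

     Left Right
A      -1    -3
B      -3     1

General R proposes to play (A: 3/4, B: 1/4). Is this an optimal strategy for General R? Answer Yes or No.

Against Left this mix gives (3/4)·(-1) + (1/4)·(-3) = -3/2.
Against Right this mix gives (3/4)·(-3) + (1/4)·1 = -2.
General C will play Right, holding General R to -2. Shifting weight toward the row that does better against Right would raise this floor (the equalizing mix achieves -5/3 against both Right and Left), so the proposed strategy is not optimal.

No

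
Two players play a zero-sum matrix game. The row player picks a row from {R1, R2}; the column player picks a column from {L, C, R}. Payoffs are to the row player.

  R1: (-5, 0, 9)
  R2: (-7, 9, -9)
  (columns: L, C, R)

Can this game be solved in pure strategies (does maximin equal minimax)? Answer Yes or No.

Yes

Row minima: R1 → -5, R2 → -9; maximin = -5.
Column maxima: L → -5, C → 9, R → 9; minimax = -5.
maximin = minimax = -5, so a saddle point exists.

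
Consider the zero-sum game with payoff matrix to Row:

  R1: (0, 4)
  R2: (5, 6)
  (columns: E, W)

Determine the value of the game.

Row minima: R1 → 0, R2 → 5; maximin = 5.
Column maxima: E → 5, W → 6; minimax = 5.
Since maximin = minimax = 5, there is a saddle point and the value is 5.

5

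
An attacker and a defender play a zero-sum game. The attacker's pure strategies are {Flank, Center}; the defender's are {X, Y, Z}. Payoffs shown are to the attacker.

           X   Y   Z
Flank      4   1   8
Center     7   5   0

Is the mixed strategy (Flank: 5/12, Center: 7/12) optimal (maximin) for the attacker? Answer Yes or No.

Yes

Against X this mix gives (5/12)·4 + (7/12)·7 = 23/4.
Against Y this mix gives (5/12)·1 + (7/12)·5 = 10/3.
Against Z this mix gives (5/12)·8 + (7/12)·0 = 10/3.
All of the defender's active replies (Y, Z) yield 10/3, and no column does worse for the attacker. The mix makes the defender indifferent and guarantees 10/3, so it is optimal.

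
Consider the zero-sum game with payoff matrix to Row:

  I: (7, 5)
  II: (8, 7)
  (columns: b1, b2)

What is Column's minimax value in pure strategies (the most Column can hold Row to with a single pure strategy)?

Column maxima: b1 → 8, b2 → 7.
The smallest of these is 7.

7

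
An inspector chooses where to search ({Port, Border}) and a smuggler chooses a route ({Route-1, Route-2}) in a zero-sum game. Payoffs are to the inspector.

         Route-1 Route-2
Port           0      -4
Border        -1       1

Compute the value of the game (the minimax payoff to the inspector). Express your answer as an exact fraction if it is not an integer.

Row minima: Port → -4, Border → -1; maximin = -1.
Column maxima: Route-1 → 0, Route-2 → 1; minimax = 0.
-1 ≠ 0, so there is no saddle point; optimal play is mixed.
Let the inspector play Port with probability p. Expected payoff against Route-1: 0p + (-1)(1−p) = p − 1; against Route-2: (-4)p + 1(1−p) = −5p + 1.
Setting these equal: p − 1 = −5p + 1 ⇒ 6p = 2 ⇒ p = 1/3, and the value is (1)·(1/3) − 1 = -2/3.
For the smuggler: with q = P(Route-1), equating Port's and Border's payoffs gives 4q − 4 = −2q + 1 ⇒ q = 5/6.

-2/3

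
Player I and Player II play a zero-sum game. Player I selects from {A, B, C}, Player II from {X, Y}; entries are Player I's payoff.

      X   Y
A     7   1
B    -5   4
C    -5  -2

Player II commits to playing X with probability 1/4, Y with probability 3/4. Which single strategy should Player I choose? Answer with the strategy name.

Expected payoff of A: (1/4)·7 + (3/4)·1 = 5/2.
Expected payoff of B: (1/4)·(-5) + (3/4)·4 = 7/4.
Expected payoff of C: (1/4)·(-5) + (3/4)·(-2) = -11/4.
The largest is 5/2, so Player I's best response is A.

A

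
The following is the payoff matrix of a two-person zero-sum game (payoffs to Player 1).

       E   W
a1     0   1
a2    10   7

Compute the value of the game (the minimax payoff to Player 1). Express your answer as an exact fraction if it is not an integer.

7

Row minima: a1 → 0, a2 → 7; maximin = 7.
Column maxima: E → 10, W → 7; minimax = 7.
Since maximin = minimax = 7, there is a saddle point and the value is 7.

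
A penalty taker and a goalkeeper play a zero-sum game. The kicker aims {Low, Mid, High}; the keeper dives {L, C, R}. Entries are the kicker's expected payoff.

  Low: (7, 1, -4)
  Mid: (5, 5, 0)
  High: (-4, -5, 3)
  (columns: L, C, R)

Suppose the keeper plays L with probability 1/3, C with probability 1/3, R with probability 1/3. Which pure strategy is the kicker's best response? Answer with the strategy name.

Expected payoff of Low: (1/3)·7 + (1/3)·1 + (1/3)·(-4) = 4/3.
Expected payoff of Mid: (1/3)·5 + (1/3)·5 + (1/3)·0 = 10/3.
Expected payoff of High: (1/3)·(-4) + (1/3)·(-5) + (1/3)·3 = -2.
The largest is 10/3, so the kicker's best response is Mid.

Mid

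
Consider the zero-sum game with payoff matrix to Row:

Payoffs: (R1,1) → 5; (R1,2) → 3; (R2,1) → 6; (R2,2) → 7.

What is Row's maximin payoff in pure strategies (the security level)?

Row minima: R1 → 3, R2 → 6.
The best of these is 6.

6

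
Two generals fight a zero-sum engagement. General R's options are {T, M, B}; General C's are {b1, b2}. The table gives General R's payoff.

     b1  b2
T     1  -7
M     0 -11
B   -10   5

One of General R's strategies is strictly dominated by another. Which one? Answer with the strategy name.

T gives a strictly higher payoff than M against every column: 1 > 0, -7 > -11.
So M is strictly dominated and General R never plays it.

M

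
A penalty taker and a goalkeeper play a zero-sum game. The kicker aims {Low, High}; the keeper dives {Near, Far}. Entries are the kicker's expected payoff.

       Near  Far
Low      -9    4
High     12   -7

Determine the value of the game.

Row minima: Low → -9, High → -7; maximin = -7.
Column maxima: Near → 12, Far → 4; minimax = 4.
-7 ≠ 4, so there is no saddle point; optimal play is mixed.
Let the kicker play Low with probability p. Expected payoff against Near: (-9)p + 12(1−p) = −21p + 12; against Far: 4p + (-7)(1−p) = 11p − 7.
Setting these equal: −21p + 12 = 11p − 7 ⇒ −32p = -19 ⇒ p = 19/32, and the value is (-21)·(19/32) + 12 = -15/32.
For the keeper: with q = P(Near), equating Low's and High's payoffs gives −13q + 4 = 19q − 7 ⇒ q = 11/32.

-15/32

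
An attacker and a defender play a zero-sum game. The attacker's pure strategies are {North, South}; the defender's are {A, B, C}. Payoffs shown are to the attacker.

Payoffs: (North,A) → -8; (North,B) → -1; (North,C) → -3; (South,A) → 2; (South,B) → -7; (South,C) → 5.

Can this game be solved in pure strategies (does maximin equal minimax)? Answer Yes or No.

Row minima: North → -8, South → -7; maximin = -7.
Column maxima: A → 2, B → -1, C → 5; minimax = -1.
-7 ≠ -1, so no pure-strategy equilibrium exists.

No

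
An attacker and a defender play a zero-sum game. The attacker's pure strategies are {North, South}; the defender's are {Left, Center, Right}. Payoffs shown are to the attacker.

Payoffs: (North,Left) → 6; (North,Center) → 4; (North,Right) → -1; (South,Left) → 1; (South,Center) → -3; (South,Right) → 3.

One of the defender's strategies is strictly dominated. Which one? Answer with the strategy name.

Left

Center holds the attacker's payoff strictly below Left in every row: 4 < 6, -3 < 1.
So Left is strictly dominated for the defender.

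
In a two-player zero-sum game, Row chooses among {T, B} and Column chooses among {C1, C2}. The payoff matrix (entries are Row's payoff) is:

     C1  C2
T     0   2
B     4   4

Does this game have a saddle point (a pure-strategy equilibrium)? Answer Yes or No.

Row minima: T → 0, B → 4; maximin = 4.
Column maxima: C1 → 4, C2 → 4; minimax = 4.
maximin = minimax = 4, so a saddle point exists.

Yes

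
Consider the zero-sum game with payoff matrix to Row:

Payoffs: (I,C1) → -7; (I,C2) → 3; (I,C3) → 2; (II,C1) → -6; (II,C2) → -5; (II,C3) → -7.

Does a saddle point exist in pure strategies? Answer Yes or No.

Row minima: I → -7, II → -7; maximin = -7.
Column maxima: C1 → -6, C2 → 3, C3 → 2; minimax = -6.
-7 ≠ -6, so no pure-strategy equilibrium exists.

No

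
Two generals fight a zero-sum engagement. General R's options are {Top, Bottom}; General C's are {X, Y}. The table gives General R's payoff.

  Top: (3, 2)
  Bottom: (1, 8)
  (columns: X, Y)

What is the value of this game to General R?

11/4

Row minima: Top → 2, Bottom → 1; maximin = 2.
Column maxima: X → 3, Y → 8; minimax = 3.
2 ≠ 3, so there is no saddle point; optimal play is mixed.
Let General R play Top with probability p. Expected payoff against X: 3p + 1(1−p) = 2p + 1; against Y: 2p + 8(1−p) = −6p + 8.
Setting these equal: 2p + 1 = −6p + 8 ⇒ 8p = 7 ⇒ p = 7/8, and the value is (2)·(7/8) + 1 = 11/4.
For General C: with q = P(X), equating Top's and Bottom's payoffs gives q + 2 = −7q + 8 ⇒ q = 3/4.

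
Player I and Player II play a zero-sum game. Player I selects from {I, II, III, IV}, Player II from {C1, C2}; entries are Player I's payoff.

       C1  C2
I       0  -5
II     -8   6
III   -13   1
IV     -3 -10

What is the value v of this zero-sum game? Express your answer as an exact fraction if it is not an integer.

-40/19

Row minima: I → -5, II → -8, III → -13, IV → -10; maximin = -5.
Column maxima: C1 → 0, C2 → 6; minimax = 0.
-5 ≠ 0, so there is no saddle point; optimal play is mixed.
III is strictly dominated by II, so Player I never plays it.
IV is strictly dominated by I, so Player I never plays it.
On the remaining 2×2 (I, II vs C1, C2):
Let Player I play I with probability p. Expected payoff against C1: 0p + (-8)(1−p) = 8p − 8; against C2: (-5)p + 6(1−p) = −11p + 6.
Setting these equal: 8p − 8 = −11p + 6 ⇒ 19p = 14 ⇒ p = 14/19, and the value is (8)·(14/19) − 8 = -40/19.
For Player II: with q = P(C1), equating I's and II's payoffs gives 5q − 5 = −14q + 6 ⇒ q = 11/19.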